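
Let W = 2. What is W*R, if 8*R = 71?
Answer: 71/4 ≈ 17.750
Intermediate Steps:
R = 71/8 (R = (⅛)*71 = 71/8 ≈ 8.8750)
W*R = 2*(71/8) = 71/4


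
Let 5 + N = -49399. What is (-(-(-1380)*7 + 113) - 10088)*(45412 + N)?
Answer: 79285112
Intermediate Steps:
N = -49404 (N = -5 - 49399 = -49404)
(-(-(-1380)*7 + 113) - 10088)*(45412 + N) = (-(-(-1380)*7 + 113) - 10088)*(45412 - 49404) = (-(-92*(-105) + 113) - 10088)*(-3992) = (-(9660 + 113) - 10088)*(-3992) = (-1*9773 - 10088)*(-3992) = (-9773 - 10088)*(-3992) = -19861*(-3992) = 79285112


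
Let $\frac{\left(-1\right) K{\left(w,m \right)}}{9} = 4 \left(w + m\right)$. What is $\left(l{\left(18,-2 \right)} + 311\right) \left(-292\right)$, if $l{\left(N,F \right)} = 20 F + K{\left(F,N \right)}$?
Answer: $89060$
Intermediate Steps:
$K{\left(w,m \right)} = - 36 m - 36 w$ ($K{\left(w,m \right)} = - 9 \cdot 4 \left(w + m\right) = - 9 \cdot 4 \left(m + w\right) = - 9 \left(4 m + 4 w\right) = - 36 m - 36 w$)
$l{\left(N,F \right)} = - 36 N - 16 F$ ($l{\left(N,F \right)} = 20 F - \left(36 F + 36 N\right) = - 36 N - 16 F$)
$\left(l{\left(18,-2 \right)} + 311\right) \left(-292\right) = \left(\left(\left(-36\right) 18 - -32\right) + 311\right) \left(-292\right) = \left(\left(-648 + 32\right) + 311\right) \left(-292\right) = \left(-616 + 311\right) \left(-292\right) = \left(-305\right) \left(-292\right) = 89060$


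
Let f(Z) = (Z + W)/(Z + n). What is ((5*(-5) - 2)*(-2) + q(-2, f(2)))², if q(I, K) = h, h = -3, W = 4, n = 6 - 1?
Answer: 2601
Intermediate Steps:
n = 5
f(Z) = (4 + Z)/(5 + Z) (f(Z) = (Z + 4)/(Z + 5) = (4 + Z)/(5 + Z))
q(I, K) = -3
((5*(-5) - 2)*(-2) + q(-2, f(2)))² = ((5*(-5) - 2)*(-2) - 3)² = ((-25 - 2)*(-2) - 3)² = (-27*(-2) - 3)² = (54 - 3)² = 51² = 2601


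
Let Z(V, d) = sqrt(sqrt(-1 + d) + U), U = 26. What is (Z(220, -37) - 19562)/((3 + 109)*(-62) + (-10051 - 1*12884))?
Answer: 19562/29879 - sqrt(26 + I*sqrt(38))/29879 ≈ 0.65454 - 2.0092e-5*I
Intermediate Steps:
Z(V, d) = sqrt(26 + sqrt(-1 + d)) (Z(V, d) = sqrt(sqrt(-1 + d) + 26) = sqrt(26 + sqrt(-1 + d)))
(Z(220, -37) - 19562)/((3 + 109)*(-62) + (-10051 - 1*12884)) = (sqrt(26 + sqrt(-1 - 37)) - 19562)/((3 + 109)*(-62) + (-10051 - 1*12884)) = (sqrt(26 + sqrt(-38)) - 19562)/(112*(-62) + (-10051 - 12884)) = (sqrt(26 + I*sqrt(38)) - 19562)/(-6944 - 22935) = (-19562 + sqrt(26 + I*sqrt(38)))/(-29879) = (-19562 + sqrt(26 + I*sqrt(38)))*(-1/29879) = 19562/29879 - sqrt(26 + I*sqrt(38))/29879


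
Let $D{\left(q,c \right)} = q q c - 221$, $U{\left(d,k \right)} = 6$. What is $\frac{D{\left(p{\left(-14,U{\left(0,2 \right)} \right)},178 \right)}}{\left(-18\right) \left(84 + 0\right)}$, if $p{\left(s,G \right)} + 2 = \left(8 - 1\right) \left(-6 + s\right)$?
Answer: $- \frac{3588971}{1512} \approx -2373.7$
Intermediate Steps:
$p{\left(s,G \right)} = -44 + 7 s$ ($p{\left(s,G \right)} = -2 + \left(8 - 1\right) \left(-6 + s\right) = -2 + 7 \left(-6 + s\right) = -2 + \left(-42 + 7 s\right) = -44 + 7 s$)
$D{\left(q,c \right)} = -221 + c q^{2}$ ($D{\left(q,c \right)} = q^{2} c - 221 = c q^{2} - 221 = -221 + c q^{2}$)
$\frac{D{\left(p{\left(-14,U{\left(0,2 \right)} \right)},178 \right)}}{\left(-18\right) \left(84 + 0\right)} = \frac{-221 + 178 \left(-44 + 7 \left(-14\right)\right)^{2}}{\left(-18\right) \left(84 + 0\right)} = \frac{-221 + 178 \left(-44 - 98\right)^{2}}{\left(-18\right) 84} = \frac{-221 + 178 \left(-142\right)^{2}}{-1512} = \left(-221 + 178 \cdot 20164\right) \left(- \frac{1}{1512}\right) = \left(-221 + 3589192\right) \left(- \frac{1}{1512}\right) = 3588971 \left(- \frac{1}{1512}\right) = - \frac{3588971}{1512}$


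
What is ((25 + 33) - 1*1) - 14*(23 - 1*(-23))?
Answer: -587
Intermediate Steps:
((25 + 33) - 1*1) - 14*(23 - 1*(-23)) = (58 - 1) - 14*(23 + 23) = 57 - 14*46 = 57 - 644 = -587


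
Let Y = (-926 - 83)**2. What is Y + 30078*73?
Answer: 3213775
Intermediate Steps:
Y = 1018081 (Y = (-1009)**2 = 1018081)
Y + 30078*73 = 1018081 + 30078*73 = 1018081 + 2195694 = 3213775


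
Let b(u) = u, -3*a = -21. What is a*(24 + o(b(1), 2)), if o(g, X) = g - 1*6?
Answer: 133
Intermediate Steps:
a = 7 (a = -⅓*(-21) = 7)
o(g, X) = -6 + g (o(g, X) = g - 6 = -6 + g)
a*(24 + o(b(1), 2)) = 7*(24 + (-6 + 1)) = 7*(24 - 5) = 7*19 = 133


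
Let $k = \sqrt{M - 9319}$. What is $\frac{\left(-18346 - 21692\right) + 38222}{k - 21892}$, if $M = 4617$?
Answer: $\frac{19877936}{239632183} + \frac{908 i \sqrt{4702}}{239632183} \approx 0.082952 + 0.00025983 i$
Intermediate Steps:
$k = i \sqrt{4702}$ ($k = \sqrt{4617 - 9319} = \sqrt{-4702} = i \sqrt{4702} \approx 68.571 i$)
$\frac{\left(-18346 - 21692\right) + 38222}{k - 21892} = \frac{\left(-18346 - 21692\right) + 38222}{i \sqrt{4702} - 21892} = \frac{-40038 + 38222}{-21892 + i \sqrt{4702}} = - \frac{1816}{-21892 + i \sqrt{4702}}$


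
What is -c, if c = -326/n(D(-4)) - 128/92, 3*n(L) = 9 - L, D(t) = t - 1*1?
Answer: 11471/161 ≈ 71.248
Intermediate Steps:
D(t) = -1 + t (D(t) = t - 1 = -1 + t)
n(L) = 3 - L/3 (n(L) = (9 - L)/3 = 3 - L/3)
c = -11471/161 (c = -326/(3 - (-1 - 4)/3) - 128/92 = -326/(3 - ⅓*(-5)) - 128*1/92 = -326/(3 + 5/3) - 32/23 = -326/14/3 - 32/23 = -326*3/14 - 32/23 = -489/7 - 32/23 = -11471/161 ≈ -71.248)
-c = -1*(-11471/161) = 11471/161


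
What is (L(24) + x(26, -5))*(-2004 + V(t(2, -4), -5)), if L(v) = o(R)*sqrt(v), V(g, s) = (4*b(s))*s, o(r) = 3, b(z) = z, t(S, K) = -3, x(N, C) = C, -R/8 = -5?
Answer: 9520 - 11424*sqrt(6) ≈ -18463.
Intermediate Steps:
R = 40 (R = -8*(-5) = 40)
V(g, s) = 4*s**2 (V(g, s) = (4*s)*s = 4*s**2)
L(v) = 3*sqrt(v)
(L(24) + x(26, -5))*(-2004 + V(t(2, -4), -5)) = (3*sqrt(24) - 5)*(-2004 + 4*(-5)**2) = (3*(2*sqrt(6)) - 5)*(-2004 + 4*25) = (6*sqrt(6) - 5)*(-2004 + 100) = (-5 + 6*sqrt(6))*(-1904) = 9520 - 11424*sqrt(6)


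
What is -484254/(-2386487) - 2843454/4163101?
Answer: -4769867694444/9935186416187 ≈ -0.48010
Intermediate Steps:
-484254/(-2386487) - 2843454/4163101 = -484254*(-1/2386487) - 2843454*1/4163101 = 484254/2386487 - 2843454/4163101 = -4769867694444/9935186416187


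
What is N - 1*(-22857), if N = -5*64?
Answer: 22537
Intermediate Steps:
N = -320
N - 1*(-22857) = -320 - 1*(-22857) = -320 + 22857 = 22537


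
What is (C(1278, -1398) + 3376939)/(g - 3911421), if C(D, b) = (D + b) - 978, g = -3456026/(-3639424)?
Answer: -6143058377792/7117658002739 ≈ -0.86307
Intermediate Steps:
g = 1728013/1819712 (g = -3456026*(-1/3639424) = 1728013/1819712 ≈ 0.94961)
C(D, b) = -978 + D + b
(C(1278, -1398) + 3376939)/(g - 3911421) = ((-978 + 1278 - 1398) + 3376939)/(1728013/1819712 - 3911421) = (-1098 + 3376939)/(-7117658002739/1819712) = 3375841*(-1819712/7117658002739) = -6143058377792/7117658002739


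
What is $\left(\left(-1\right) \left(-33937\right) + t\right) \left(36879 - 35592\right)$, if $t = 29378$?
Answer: $81486405$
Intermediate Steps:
$\left(\left(-1\right) \left(-33937\right) + t\right) \left(36879 - 35592\right) = \left(\left(-1\right) \left(-33937\right) + 29378\right) \left(36879 - 35592\right) = \left(33937 + 29378\right) 1287 = 63315 \cdot 1287 = 81486405$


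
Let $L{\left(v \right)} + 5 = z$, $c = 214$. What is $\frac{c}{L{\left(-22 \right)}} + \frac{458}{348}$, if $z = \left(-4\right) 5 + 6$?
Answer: $- \frac{32885}{3306} \approx -9.9471$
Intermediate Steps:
$z = -14$ ($z = -20 + 6 = -14$)
$L{\left(v \right)} = -19$ ($L{\left(v \right)} = -5 - 14 = -19$)
$\frac{c}{L{\left(-22 \right)}} + \frac{458}{348} = \frac{214}{-19} + \frac{458}{348} = 214 \left(- \frac{1}{19}\right) + 458 \cdot \frac{1}{348} = - \frac{214}{19} + \frac{229}{174} = - \frac{32885}{3306}$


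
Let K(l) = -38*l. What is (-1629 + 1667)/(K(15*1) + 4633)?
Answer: 38/4063 ≈ 0.0093527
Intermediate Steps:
(-1629 + 1667)/(K(15*1) + 4633) = (-1629 + 1667)/(-570 + 4633) = 38/(-38*15 + 4633) = 38/(-570 + 4633) = 38/4063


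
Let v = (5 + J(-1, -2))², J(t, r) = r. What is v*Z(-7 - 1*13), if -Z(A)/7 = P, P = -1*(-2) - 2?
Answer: 0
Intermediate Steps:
v = 9 (v = (5 - 2)² = 3² = 9)
P = 0 (P = 2 - 2 = 0)
Z(A) = 0 (Z(A) = -7*0 = 0)
v*Z(-7 - 1*13) = 9*0 = 0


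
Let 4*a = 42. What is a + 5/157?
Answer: 3307/314 ≈ 10.532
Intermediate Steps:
a = 21/2 (a = (¼)*42 = 21/2 ≈ 10.500)
a + 5/157 = 21/2 + 5/157 = 3307/314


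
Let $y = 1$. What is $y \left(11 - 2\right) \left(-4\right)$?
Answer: $-36$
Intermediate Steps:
$y \left(11 - 2\right) \left(-4\right) = 1 \left(11 - 2\right) \left(-4\right) = 1 \cdot 9 \left(-4\right) = 1 \left(-36\right) = -36$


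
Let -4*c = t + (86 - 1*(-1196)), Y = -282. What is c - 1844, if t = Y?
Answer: -2094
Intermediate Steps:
t = -282
c = -250 (c = -(-282 + (86 - 1*(-1196)))/4 = -(-282 + (86 + 1196))/4 = -(-282 + 1282)/4 = -¼*1000 = -250)
c - 1844 = -250 - 1844 = -2094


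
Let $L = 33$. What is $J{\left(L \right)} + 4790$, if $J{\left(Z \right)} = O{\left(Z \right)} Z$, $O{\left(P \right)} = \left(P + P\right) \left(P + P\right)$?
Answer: $148538$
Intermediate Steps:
$O{\left(P \right)} = 4 P^{2}$ ($O{\left(P \right)} = 2 P 2 P = 4 P^{2}$)
$J{\left(Z \right)} = 4 Z^{3}$ ($J{\left(Z \right)} = 4 Z^{2} Z = 4 Z^{3}$)
$J{\left(L \right)} + 4790 = 4 \cdot 33^{3} + 4790 = 4 \cdot 35937 + 4790 = 143748 + 4790 = 148538$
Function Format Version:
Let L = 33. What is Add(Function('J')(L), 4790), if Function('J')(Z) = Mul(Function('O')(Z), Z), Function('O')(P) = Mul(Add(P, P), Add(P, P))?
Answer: 148538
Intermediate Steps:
Function('O')(P) = Mul(4, Pow(P, 2)) (Function('O')(P) = Mul(Mul(2, P), Mul(2, P)) = Mul(4, Pow(P, 2)))
Function('J')(Z) = Mul(4, Pow(Z, 3)) (Function('J')(Z) = Mul(Mul(4, Pow(Z, 2)), Z) = Mul(4, Pow(Z, 3)))
Add(Function('J')(L), 4790) = Add(Mul(4, Pow(33, 3)), 4790) = Add(Mul(4, 35937), 4790) = Add(143748, 4790) = 148538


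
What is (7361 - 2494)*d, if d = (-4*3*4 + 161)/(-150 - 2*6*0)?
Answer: -549971/150 ≈ -3666.5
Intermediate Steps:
d = -113/150 (d = (-12*4 + 161)/(-150 - 12*0) = (-48 + 161)/(-150 + 0) = 113/(-150) = 113*(-1/150) = -113/150 ≈ -0.75333)
(7361 - 2494)*d = (7361 - 2494)*(-113/150) = 4867*(-113/150) = -549971/150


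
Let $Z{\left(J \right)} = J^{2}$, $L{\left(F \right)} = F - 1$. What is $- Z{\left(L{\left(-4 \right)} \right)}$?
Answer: $-25$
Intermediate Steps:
$L{\left(F \right)} = -1 + F$
$- Z{\left(L{\left(-4 \right)} \right)} = - \left(-1 - 4\right)^{2} = - \left(-5\right)^{2} = \left(-1\right) 25 = -25$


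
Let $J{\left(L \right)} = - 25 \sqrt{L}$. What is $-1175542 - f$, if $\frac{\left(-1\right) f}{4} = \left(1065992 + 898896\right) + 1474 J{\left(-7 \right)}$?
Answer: $6684010 - 147400 i \sqrt{7} \approx 6.684 \cdot 10^{6} - 3.8998 \cdot 10^{5} i$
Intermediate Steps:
$f = -7859552 + 147400 i \sqrt{7}$ ($f = - 4 \left(\left(1065992 + 898896\right) + 1474 \left(- 25 \sqrt{-7}\right)\right) = - 4 \left(1964888 + 1474 \left(- 25 i \sqrt{7}\right)\right) = - 4 \left(1964888 - 36850 i \sqrt{7}\right) = -7859552 + 147400 i \sqrt{7} \approx -7.8596 \cdot 10^{6} + 3.8998 \cdot 10^{5} i$)
$-1175542 - f = -1175542 - \left(-7859552 + 147400 i \sqrt{7}\right) = -1175542 + \left(7859552 - 147400 i \sqrt{7}\right) = 6684010 - 147400 i \sqrt{7}$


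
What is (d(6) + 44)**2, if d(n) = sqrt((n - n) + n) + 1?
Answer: (45 + sqrt(6))**2 ≈ 2251.5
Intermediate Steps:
d(n) = 1 + sqrt(n) (d(n) = sqrt(0 + n) + 1 = sqrt(n) + 1 = 1 + sqrt(n))
(d(6) + 44)**2 = ((1 + sqrt(6)) + 44)**2 = (45 + sqrt(6))**2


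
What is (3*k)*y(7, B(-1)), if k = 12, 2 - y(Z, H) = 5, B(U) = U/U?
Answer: -108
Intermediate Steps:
B(U) = 1
y(Z, H) = -3 (y(Z, H) = 2 - 1*5 = 2 - 5 = -3)
(3*k)*y(7, B(-1)) = (3*12)*(-3) = 36*(-3) = -108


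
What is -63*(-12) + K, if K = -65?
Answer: 691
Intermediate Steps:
-63*(-12) + K = -63*(-12) - 65 = 756 - 65 = 691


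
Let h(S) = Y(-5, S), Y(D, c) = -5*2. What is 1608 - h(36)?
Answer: 1618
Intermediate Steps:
Y(D, c) = -10
h(S) = -10
1608 - h(36) = 1608 - 1*(-10) = 1608 + 10 = 1618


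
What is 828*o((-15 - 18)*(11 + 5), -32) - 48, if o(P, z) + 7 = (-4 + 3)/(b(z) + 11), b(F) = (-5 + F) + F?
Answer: -169062/29 ≈ -5829.7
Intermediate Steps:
b(F) = -5 + 2*F
o(P, z) = -7 - 1/(6 + 2*z) (o(P, z) = -7 + (-4 + 3)/((-5 + 2*z) + 11) = -7 - 1/(6 + 2*z))
828*o((-15 - 18)*(11 + 5), -32) - 48 = 828*((-43 - 14*(-32))/(2*(3 - 32))) - 48 = 828*((½)*(-43 + 448)/(-29)) - 48 = 828*((½)*(-1/29)*405) - 48 = 828*(-405/58) - 48 = -167670/29 - 48 = -169062/29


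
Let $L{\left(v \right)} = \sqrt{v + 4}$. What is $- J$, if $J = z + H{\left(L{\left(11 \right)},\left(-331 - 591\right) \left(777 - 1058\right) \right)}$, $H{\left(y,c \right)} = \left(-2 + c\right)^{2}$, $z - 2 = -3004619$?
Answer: $-67119441783$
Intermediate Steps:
$z = -3004617$ ($z = 2 - 3004619 = -3004617$)
$L{\left(v \right)} = \sqrt{4 + v}$
$J = 67119441783$ ($J = -3004617 + \left(-2 + \left(-331 - 591\right) \left(777 - 1058\right)\right)^{2} = -3004617 + \left(-2 - -259082\right)^{2} = -3004617 + \left(-2 + 259082\right)^{2} = -3004617 + 259080^{2} = -3004617 + 67122446400 = 67119441783$)
$- J = \left(-1\right) 67119441783 = -67119441783$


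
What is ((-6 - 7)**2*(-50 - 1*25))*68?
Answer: -861900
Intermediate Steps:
((-6 - 7)**2*(-50 - 1*25))*68 = ((-13)**2*(-50 - 25))*68 = (169*(-75))*68 = -12675*68 = -861900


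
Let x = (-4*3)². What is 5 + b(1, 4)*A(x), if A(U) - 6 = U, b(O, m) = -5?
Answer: -745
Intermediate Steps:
x = 144 (x = (-12)² = 144)
A(U) = 6 + U
5 + b(1, 4)*A(x) = 5 - 5*(6 + 144) = 5 - 5*150 = 5 - 750 = -745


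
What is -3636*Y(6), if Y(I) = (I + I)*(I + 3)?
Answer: -392688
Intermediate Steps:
Y(I) = 2*I*(3 + I) (Y(I) = (2*I)*(3 + I) = 2*I*(3 + I))
-3636*Y(6) = -7272*6*(3 + 6) = -7272*6*9 = -3636*108 = -392688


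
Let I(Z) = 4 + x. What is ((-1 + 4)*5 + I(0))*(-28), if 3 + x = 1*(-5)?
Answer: -308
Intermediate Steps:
x = -8 (x = -3 + 1*(-5) = -3 - 5 = -8)
I(Z) = -4 (I(Z) = 4 - 8 = -4)
((-1 + 4)*5 + I(0))*(-28) = ((-1 + 4)*5 - 4)*(-28) = (3*5 - 4)*(-28) = (15 - 4)*(-28) = 11*(-28) = -308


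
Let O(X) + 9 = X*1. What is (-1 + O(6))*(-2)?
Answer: 8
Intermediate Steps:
O(X) = -9 + X (O(X) = -9 + X*1 = -9 + X)
(-1 + O(6))*(-2) = (-1 + (-9 + 6))*(-2) = (-1 - 3)*(-2) = -4*(-2) = 8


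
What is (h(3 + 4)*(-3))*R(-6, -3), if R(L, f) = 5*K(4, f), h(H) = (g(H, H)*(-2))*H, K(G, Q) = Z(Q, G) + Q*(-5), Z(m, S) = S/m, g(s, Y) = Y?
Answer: 20090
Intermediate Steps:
K(G, Q) = -5*Q + G/Q (K(G, Q) = G/Q + Q*(-5) = G/Q - 5*Q = -5*Q + G/Q)
h(H) = -2*H² (h(H) = (H*(-2))*H = (-2*H)*H = -2*H²)
R(L, f) = -25*f + 20/f (R(L, f) = 5*(-5*f + 4/f) = -25*f + 20/f)
(h(3 + 4)*(-3))*R(-6, -3) = (-2*(3 + 4)²*(-3))*(-25*(-3) + 20/(-3)) = (-2*7²*(-3))*(75 + 20*(-⅓)) = (-2*49*(-3))*(75 - 20/3) = -98*(-3)*(205/3) = 294*(205/3) = 20090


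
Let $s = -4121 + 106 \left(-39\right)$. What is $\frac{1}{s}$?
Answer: $- \frac{1}{8255} \approx -0.00012114$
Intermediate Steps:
$s = -8255$ ($s = -4121 - 4134 = -8255$)
$\frac{1}{s} = \frac{1}{-8255} = - \frac{1}{8255}$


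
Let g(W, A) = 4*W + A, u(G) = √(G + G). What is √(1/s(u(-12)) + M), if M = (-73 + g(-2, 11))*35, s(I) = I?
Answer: √(-88200 - 3*I*√6)/6 ≈ 0.002062 - 49.497*I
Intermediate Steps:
u(G) = √2*√G (u(G) = √(2*G) = √2*√G)
g(W, A) = A + 4*W
M = -2450 (M = (-73 + (11 + 4*(-2)))*35 = (-73 + (11 - 8))*35 = (-73 + 3)*35 = -70*35 = -2450)
√(1/s(u(-12)) + M) = √(1/(√2*√(-12)) - 2450) = √(1/(√2*(2*I*√3)) - 2450) = √(1/(2*I*√6) - 2450) = √(-I*√6/12 - 2450) = √(-2450 - I*√6/12)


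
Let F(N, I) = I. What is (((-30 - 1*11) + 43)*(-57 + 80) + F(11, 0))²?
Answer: 2116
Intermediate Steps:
(((-30 - 1*11) + 43)*(-57 + 80) + F(11, 0))² = (((-30 - 1*11) + 43)*(-57 + 80) + 0)² = (((-30 - 11) + 43)*23 + 0)² = ((-41 + 43)*23 + 0)² = (2*23 + 0)² = (46 + 0)² = 46² = 2116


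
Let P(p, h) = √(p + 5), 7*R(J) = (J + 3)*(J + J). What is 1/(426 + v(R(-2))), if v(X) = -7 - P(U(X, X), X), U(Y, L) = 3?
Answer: 419/175553 + 2*√2/175553 ≈ 0.0024029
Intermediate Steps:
R(J) = 2*J*(3 + J)/7 (R(J) = ((J + 3)*(J + J))/7 = ((3 + J)*(2*J))/7 = (2*J*(3 + J))/7 = 2*J*(3 + J)/7)
P(p, h) = √(5 + p)
v(X) = -7 - 2*√2 (v(X) = -7 - √(5 + 3) = -7 - √8 = -7 - 2*√2)
1/(426 + v(R(-2))) = 1/(426 + (-7 - 2*√2)) = 1/(419 - 2*√2)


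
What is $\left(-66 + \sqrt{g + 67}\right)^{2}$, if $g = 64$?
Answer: $\left(66 - \sqrt{131}\right)^{2} \approx 2976.2$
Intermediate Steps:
$\left(-66 + \sqrt{g + 67}\right)^{2} = \left(-66 + \sqrt{64 + 67}\right)^{2} = \left(-66 + \sqrt{131}\right)^{2}$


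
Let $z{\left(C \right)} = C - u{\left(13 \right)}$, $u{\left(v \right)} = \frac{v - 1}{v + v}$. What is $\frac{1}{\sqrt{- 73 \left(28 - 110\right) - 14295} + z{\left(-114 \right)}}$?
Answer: $- \frac{19344}{3618365} - \frac{169 i \sqrt{8309}}{3618365} \approx -0.0053461 - 0.0042574 i$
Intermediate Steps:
$u{\left(v \right)} = \frac{-1 + v}{2 v}$
$z{\left(C \right)} = - \frac{6}{13} + C$ ($z{\left(C \right)} = C - \frac{-1 + 13}{2 \cdot 13} = C - \frac{1}{2} \cdot \frac{1}{13} \cdot 12 = C - \frac{6}{13} = - \frac{6}{13} + C$)
$\frac{1}{\sqrt{- 73 \left(28 - 110\right) - 14295} + z{\left(-114 \right)}} = \frac{1}{\sqrt{- 73 \left(28 - 110\right) - 14295} - \frac{1488}{13}} = \frac{1}{\sqrt{\left(-73\right) \left(-82\right) - 14295} - \frac{1488}{13}} = \frac{1}{\sqrt{5986 - 14295} - \frac{1488}{13}} = \frac{1}{\sqrt{-8309} - \frac{1488}{13}} = \frac{1}{i \sqrt{8309} - \frac{1488}{13}} = \frac{1}{- \frac{1488}{13} + i \sqrt{8309}}$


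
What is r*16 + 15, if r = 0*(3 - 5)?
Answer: 15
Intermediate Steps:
r = 0 (r = 0*(-2) = 0)
r*16 + 15 = 0*16 + 15 = 0 + 15 = 15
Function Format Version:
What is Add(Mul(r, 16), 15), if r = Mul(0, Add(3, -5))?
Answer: 15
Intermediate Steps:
r = 0 (r = Mul(0, -2) = 0)
Add(Mul(r, 16), 15) = Add(Mul(0, 16), 15) = Add(0, 15) = 15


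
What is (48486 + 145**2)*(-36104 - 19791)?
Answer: -3885317345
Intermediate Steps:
(48486 + 145**2)*(-36104 - 19791) = (48486 + 21025)*(-55895) = 69511*(-55895) = -3885317345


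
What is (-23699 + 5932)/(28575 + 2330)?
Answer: -17767/30905 ≈ -0.57489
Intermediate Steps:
(-23699 + 5932)/(28575 + 2330) = -17767/30905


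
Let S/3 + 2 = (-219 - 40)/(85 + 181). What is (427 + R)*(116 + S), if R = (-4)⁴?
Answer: 2779127/38 ≈ 73135.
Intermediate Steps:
S = -339/38 (S = -6 + 3*((-219 - 40)/(85 + 181)) = -6 + 3*(-259/266) = -6 + 3*(-259*1/266) = -6 + 3*(-37/38) = -6 - 111/38 = -339/38 ≈ -8.9211)
R = 256
(427 + R)*(116 + S) = (427 + 256)*(116 - 339/38) = 683*(4069/38) = 2779127/38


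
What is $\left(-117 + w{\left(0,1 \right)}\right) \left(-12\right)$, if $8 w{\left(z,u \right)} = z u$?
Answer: $1404$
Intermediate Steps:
$w{\left(z,u \right)} = \frac{u z}{8}$ ($w{\left(z,u \right)} = \frac{z u}{8} = \frac{u z}{8}$)
$\left(-117 + w{\left(0,1 \right)}\right) \left(-12\right) = \left(-117 + \frac{1}{8} \cdot 1 \cdot 0\right) \left(-12\right) = \left(-117 + 0\right) \left(-12\right) = \left(-117\right) \left(-12\right) = 1404$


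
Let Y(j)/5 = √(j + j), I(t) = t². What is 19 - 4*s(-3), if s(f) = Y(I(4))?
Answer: 19 - 80*√2 ≈ -94.137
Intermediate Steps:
Y(j) = 5*√2*√j (Y(j) = 5*√(j + j) = 5*√(2*j) = 5*(√2*√j) = 5*√2*√j)
s(f) = 20*√2 (s(f) = 5*√2*√(4²) = 5*√2*√16 = 5*√2*4 = 20*√2)
19 - 4*s(-3) = 19 - 80*√2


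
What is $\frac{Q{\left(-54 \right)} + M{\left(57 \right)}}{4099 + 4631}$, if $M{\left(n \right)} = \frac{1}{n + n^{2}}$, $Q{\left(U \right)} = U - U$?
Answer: $\frac{1}{28861380} \approx 3.4648 \cdot 10^{-8}$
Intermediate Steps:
$Q{\left(U \right)} = 0$
$\frac{Q{\left(-54 \right)} + M{\left(57 \right)}}{4099 + 4631} = \frac{0 + \frac{1}{57 \left(1 + 57\right)}}{4099 + 4631} = \frac{0 + \frac{1}{57 \cdot 58}}{8730} = \left(0 + \frac{1}{57} \cdot \frac{1}{58}\right) \frac{1}{8730} = \left(0 + \frac{1}{3306}\right) \frac{1}{8730} = \frac{1}{3306} \cdot \frac{1}{8730} = \frac{1}{28861380}$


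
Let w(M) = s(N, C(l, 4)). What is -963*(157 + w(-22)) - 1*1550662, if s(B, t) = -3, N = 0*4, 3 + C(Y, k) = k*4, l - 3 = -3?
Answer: -1698964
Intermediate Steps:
l = 0 (l = 3 - 3 = 0)
C(Y, k) = -3 + 4*k (C(Y, k) = -3 + k*4 = -3 + 4*k)
N = 0
w(M) = -3
-963*(157 + w(-22)) - 1*1550662 = -963*(157 - 3) - 1*1550662 = -963*154 - 1550662 = -148302 - 1550662 = -1698964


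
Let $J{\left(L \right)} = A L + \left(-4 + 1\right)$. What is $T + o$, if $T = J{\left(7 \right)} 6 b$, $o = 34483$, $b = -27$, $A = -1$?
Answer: $36103$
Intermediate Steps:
$J{\left(L \right)} = -3 - L$ ($J{\left(L \right)} = - L + \left(-4 + 1\right) = - L - 3 = -3 - L$)
$T = 1620$ ($T = \left(-3 - 7\right) 6 \left(-27\right) = \left(-10\right) 6 \left(-27\right) = \left(-60\right) \left(-27\right) = 1620$)
$T + o = 1620 + 34483 = 36103$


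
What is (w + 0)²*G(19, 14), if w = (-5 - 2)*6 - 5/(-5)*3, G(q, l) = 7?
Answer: 10647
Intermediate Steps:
w = -39 (w = -7*6 - 5*(-⅕)*3 = -42 + 1*3 = -42 + 3 = -39)
(w + 0)²*G(19, 14) = (-39 + 0)²*7 = (-39)²*7 = 1521*7 = 10647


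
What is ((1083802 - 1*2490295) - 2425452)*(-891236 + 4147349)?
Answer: -12477245929785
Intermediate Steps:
((1083802 - 1*2490295) - 2425452)*(-891236 + 4147349) = ((1083802 - 2490295) - 2425452)*3256113 = (-1406493 - 2425452)*3256113 = -3831945*3256113 = -12477245929785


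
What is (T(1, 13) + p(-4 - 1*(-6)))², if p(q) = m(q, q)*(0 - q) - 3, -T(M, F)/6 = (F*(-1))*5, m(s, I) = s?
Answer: 146689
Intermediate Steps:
T(M, F) = 30*F (T(M, F) = -6*F*(-1)*5 = -6*(-F)*5 = -(-30)*F = 30*F)
p(q) = -3 - q² (p(q) = q*(0 - q) - 3 = q*(-q) - 3 = -q² - 3 = -3 - q²)
(T(1, 13) + p(-4 - 1*(-6)))² = (30*13 + (-3 - (-4 - 1*(-6))²))² = (390 + (-3 - (-4 + 6)²))² = (390 + (-3 - 1*2²))² = (390 + (-3 - 1*4))² = (390 + (-3 - 4))² = (390 - 7)² = 383² = 146689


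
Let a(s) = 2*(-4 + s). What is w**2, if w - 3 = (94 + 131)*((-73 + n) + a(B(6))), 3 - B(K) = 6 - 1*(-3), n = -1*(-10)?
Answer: 348643584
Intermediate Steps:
n = 10
B(K) = -6 (B(K) = 3 - (6 - 1*(-3)) = 3 - (6 + 3) = 3 - 1*9 = 3 - 9 = -6)
a(s) = -8 + 2*s
w = -18672 (w = 3 + (94 + 131)*((-73 + 10) + (-8 + 2*(-6))) = 3 + 225*(-63 + (-8 - 12)) = 3 + 225*(-63 - 20) = 3 + 225*(-83) = 3 - 18675 = -18672)
w**2 = (-18672)**2 = 348643584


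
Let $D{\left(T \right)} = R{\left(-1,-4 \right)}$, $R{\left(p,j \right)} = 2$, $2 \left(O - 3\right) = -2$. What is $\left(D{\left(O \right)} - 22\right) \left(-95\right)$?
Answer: $1900$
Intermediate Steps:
$O = 2$ ($O = 3 + \frac{1}{2} \left(-2\right) = 3 - 1 = 2$)
$D{\left(T \right)} = 2$
$\left(D{\left(O \right)} - 22\right) \left(-95\right) = \left(2 - 22\right) \left(-95\right) = \left(-20\right) \left(-95\right) = 1900$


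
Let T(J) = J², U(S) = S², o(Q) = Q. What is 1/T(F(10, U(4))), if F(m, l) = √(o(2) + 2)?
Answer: ¼ ≈ 0.25000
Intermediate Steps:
F(m, l) = 2 (F(m, l) = √(2 + 2) = √4 = 2)
1/T(F(10, U(4))) = 1/(2²) = 1/4 = ¼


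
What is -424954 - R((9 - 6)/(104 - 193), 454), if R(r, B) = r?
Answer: -37820903/89 ≈ -4.2495e+5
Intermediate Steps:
-424954 - R((9 - 6)/(104 - 193), 454) = -424954 - (9 - 6)/(104 - 193) = -424954 - 3/(-89) = -424954 - 3*(-1)/89 = -424954 - 1*(-3/89) = -424954 + 3/89 = -37820903/89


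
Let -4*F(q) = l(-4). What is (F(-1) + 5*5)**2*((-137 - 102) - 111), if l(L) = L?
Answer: -236600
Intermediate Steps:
F(q) = 1 (F(q) = -1/4*(-4) = 1)
(F(-1) + 5*5)**2*((-137 - 102) - 111) = (1 + 5*5)**2*((-137 - 102) - 111) = (1 + 25)**2*(-239 - 111) = 26**2*(-350) = 676*(-350) = -236600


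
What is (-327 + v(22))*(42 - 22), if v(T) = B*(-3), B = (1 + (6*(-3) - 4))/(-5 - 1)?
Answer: -6750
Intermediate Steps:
B = 7/2 (B = (1 + (-18 - 4))/(-6) = (1 - 22)*(-1/6) = -21*(-1/6) = 7/2 ≈ 3.5000)
v(T) = -21/2 (v(T) = (7/2)*(-3) = -21/2)
(-327 + v(22))*(42 - 22) = (-327 - 21/2)*(42 - 22) = -675/2*20 = -6750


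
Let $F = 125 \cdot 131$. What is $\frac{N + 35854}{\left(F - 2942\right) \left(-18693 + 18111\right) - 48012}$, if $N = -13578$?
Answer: $- \frac{11138}{3933009} \approx -0.0028319$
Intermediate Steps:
$F = 16375$
$\frac{N + 35854}{\left(F - 2942\right) \left(-18693 + 18111\right) - 48012} = \frac{-13578 + 35854}{\left(16375 - 2942\right) \left(-18693 + 18111\right) - 48012} = \frac{22276}{13433 \left(-582\right) - 48012} = \frac{22276}{-7818006 - 48012} = \frac{22276}{-7866018} = 22276 \left(- \frac{1}{7866018}\right) = - \frac{11138}{3933009}$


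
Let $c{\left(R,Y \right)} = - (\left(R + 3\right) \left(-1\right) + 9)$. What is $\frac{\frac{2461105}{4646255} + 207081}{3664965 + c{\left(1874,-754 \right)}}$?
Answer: $\frac{192430718552}{3407408232083} \approx 0.056474$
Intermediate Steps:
$c{\left(R,Y \right)} = -6 + R$ ($c{\left(R,Y \right)} = - (\left(3 + R\right) \left(-1\right) + 9) = - (\left(-3 - R\right) + 9) = - (6 - R) = -6 + R$)
$\frac{\frac{2461105}{4646255} + 207081}{3664965 + c{\left(1874,-754 \right)}} = \frac{\frac{2461105}{4646255} + 207081}{3664965 + \left(-6 + 1874\right)} = \frac{2461105 \cdot \frac{1}{4646255} + 207081}{3664965 + 1868} = \frac{\frac{492221}{929251} + 207081}{3666833} = \frac{192430718552}{929251} \cdot \frac{1}{3666833} = \frac{192430718552}{3407408232083}$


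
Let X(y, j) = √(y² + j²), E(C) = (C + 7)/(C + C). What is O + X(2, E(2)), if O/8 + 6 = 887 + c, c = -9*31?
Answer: 4816 + √145/4 ≈ 4819.0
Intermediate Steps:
c = -279
E(C) = (7 + C)/(2*C) (E(C) = (7 + C)/((2*C)) = (7 + C)*(1/(2*C)) = (7 + C)/(2*C))
X(y, j) = √(j² + y²)
O = 4816 (O = -48 + 8*(887 - 279) = -48 + 8*608 = -48 + 4864 = 4816)
O + X(2, E(2)) = 4816 + √(((½)*(7 + 2)/2)² + 2²) = 4816 + √(((½)*(½)*9)² + 4) = 4816 + √((9/4)² + 4) = 4816 + √(81/16 + 4) = 4816 + √(145/16) = 4816 + √145/4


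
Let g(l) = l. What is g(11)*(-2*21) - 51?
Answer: -513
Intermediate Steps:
g(11)*(-2*21) - 51 = 11*(-2*21) - 51 = 11*(-42) - 51 = -462 - 51 = -513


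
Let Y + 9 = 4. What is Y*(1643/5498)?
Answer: -8215/5498 ≈ -1.4942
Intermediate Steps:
Y = -5 (Y = -9 + 4 = -5)
Y*(1643/5498) = -8215/5498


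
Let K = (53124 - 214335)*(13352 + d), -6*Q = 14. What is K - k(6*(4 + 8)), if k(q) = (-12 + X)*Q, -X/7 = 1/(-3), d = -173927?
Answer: 232978106722/9 ≈ 2.5886e+10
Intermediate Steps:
Q = -7/3 (Q = -⅙*14 = -7/3 ≈ -2.3333)
X = 7/3 (X = -7/(-3) = -7*(-⅓) = 7/3 ≈ 2.3333)
k(q) = 203/9 (k(q) = (-12 + 7/3)*(-7/3) = -29/3*(-7/3) = 203/9)
K = 25886456325 (K = (53124 - 214335)*(13352 - 173927) = -161211*(-160575) = 25886456325)
K - k(6*(4 + 8)) = 25886456325 - 1*203/9 = 25886456325 - 203/9 = 232978106722/9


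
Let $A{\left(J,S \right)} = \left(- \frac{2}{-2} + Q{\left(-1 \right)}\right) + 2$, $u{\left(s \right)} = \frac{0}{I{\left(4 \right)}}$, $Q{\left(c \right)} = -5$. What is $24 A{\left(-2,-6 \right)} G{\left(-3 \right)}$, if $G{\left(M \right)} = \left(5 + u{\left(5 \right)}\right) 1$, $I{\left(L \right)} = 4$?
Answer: $-240$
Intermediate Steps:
$u{\left(s \right)} = 0$ ($u{\left(s \right)} = \frac{0}{4} = 0 \cdot \frac{1}{4} = 0$)
$G{\left(M \right)} = 5$ ($G{\left(M \right)} = \left(5 + 0\right) 1 = 5 \cdot 1 = 5$)
$A{\left(J,S \right)} = -2$ ($A{\left(J,S \right)} = \left(- \frac{2}{-2} - 5\right) + 2 = \left(\left(-2\right) \left(- \frac{1}{2}\right) - 5\right) + 2 = \left(1 - 5\right) + 2 = -4 + 2 = -2$)
$24 A{\left(-2,-6 \right)} G{\left(-3 \right)} = 24 \left(-2\right) 5 = \left(-48\right) 5 = -240$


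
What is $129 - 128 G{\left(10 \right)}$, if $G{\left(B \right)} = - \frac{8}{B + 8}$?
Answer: $\frac{1673}{9} \approx 185.89$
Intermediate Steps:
$G{\left(B \right)} = - \frac{8}{8 + B}$
$129 - 128 G{\left(10 \right)} = 129 - 128 \left(- \frac{8}{8 + 10}\right) = 129 - 128 \left(- \frac{8}{18}\right) = 129 - 128 \left(\left(-8\right) \frac{1}{18}\right) = 129 - - \frac{512}{9} = 129 + \frac{512}{9} = \frac{1673}{9}$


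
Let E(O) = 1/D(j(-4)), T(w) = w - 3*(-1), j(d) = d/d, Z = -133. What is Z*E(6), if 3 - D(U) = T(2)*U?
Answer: 133/2 ≈ 66.500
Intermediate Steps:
j(d) = 1
T(w) = 3 + w (T(w) = w + 3 = 3 + w)
D(U) = 3 - 5*U (D(U) = 3 - (3 + 2)*U = 3 - 5*U)
E(O) = -½ (E(O) = 1/(3 - 5*1) = 1/(3 - 5) = 1/(-2) = -½)
Z*E(6) = -133*(-½) = 133/2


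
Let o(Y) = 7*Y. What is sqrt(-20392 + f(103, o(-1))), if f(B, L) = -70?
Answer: I*sqrt(20462) ≈ 143.05*I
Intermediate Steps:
sqrt(-20392 + f(103, o(-1))) = sqrt(-20392 - 70) = sqrt(-20462) = I*sqrt(20462)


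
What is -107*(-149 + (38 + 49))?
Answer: 6634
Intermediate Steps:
-107*(-149 + (38 + 49)) = -107*(-149 + 87) = -107*(-62) = 6634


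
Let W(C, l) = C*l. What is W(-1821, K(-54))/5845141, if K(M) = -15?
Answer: 27315/5845141 ≈ 0.0046731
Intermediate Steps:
W(-1821, K(-54))/5845141 = -1821*(-15)/5845141 = 27315*(1/5845141) = 27315/5845141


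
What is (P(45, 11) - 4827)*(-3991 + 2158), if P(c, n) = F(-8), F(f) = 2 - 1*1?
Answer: 8846058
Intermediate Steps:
F(f) = 1 (F(f) = 2 - 1 = 1)
P(c, n) = 1
(P(45, 11) - 4827)*(-3991 + 2158) = (1 - 4827)*(-3991 + 2158) = -4826*(-1833) = 8846058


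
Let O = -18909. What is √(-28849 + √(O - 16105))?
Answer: √(-28849 + I*√35014) ≈ 0.5508 + 169.85*I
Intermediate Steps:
√(-28849 + √(O - 16105)) = √(-28849 + √(-18909 - 16105)) = √(-28849 + √(-35014)) = √(-28849 + I*√35014)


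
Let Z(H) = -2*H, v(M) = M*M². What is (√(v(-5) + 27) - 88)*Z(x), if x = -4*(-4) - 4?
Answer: 2112 - 168*I*√2 ≈ 2112.0 - 237.59*I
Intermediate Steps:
v(M) = M³
x = 12 (x = 16 - 4 = 12)
(√(v(-5) + 27) - 88)*Z(x) = (√((-5)³ + 27) - 88)*(-2*12) = (√(-125 + 27) - 88)*(-24) = (√(-98) - 88)*(-24) = (7*I*√2 - 88)*(-24) = (-88 + 7*I*√2)*(-24) = 2112 - 168*I*√2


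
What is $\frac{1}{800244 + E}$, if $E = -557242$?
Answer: $\frac{1}{243002} \approx 4.1152 \cdot 10^{-6}$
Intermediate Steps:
$\frac{1}{800244 + E} = \frac{1}{800244 - 557242} = \frac{1}{243002}$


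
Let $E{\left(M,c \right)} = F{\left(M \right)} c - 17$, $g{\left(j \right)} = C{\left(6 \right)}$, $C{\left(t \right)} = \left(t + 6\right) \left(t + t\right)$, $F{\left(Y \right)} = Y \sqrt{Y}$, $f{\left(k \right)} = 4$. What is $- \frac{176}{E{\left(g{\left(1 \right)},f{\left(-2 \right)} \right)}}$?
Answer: $- \frac{176}{6895} \approx -0.025526$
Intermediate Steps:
$F{\left(Y \right)} = Y^{\frac{3}{2}}$
$C{\left(t \right)} = 2 t \left(6 + t\right)$ ($C{\left(t \right)} = \left(6 + t\right) 2 t = 2 t \left(6 + t\right)$)
$g{\left(j \right)} = 144$ ($g{\left(j \right)} = 2 \cdot 6 \left(6 + 6\right) = 2 \cdot 6 \cdot 12 = 144$)
$E{\left(M,c \right)} = -17 + c M^{\frac{3}{2}}$ ($E{\left(M,c \right)} = M^{\frac{3}{2}} c - 17 = c M^{\frac{3}{2}} - 17 = -17 + c M^{\frac{3}{2}}$)
$- \frac{176}{E{\left(g{\left(1 \right)},f{\left(-2 \right)} \right)}} = - \frac{176}{-17 + 4 \cdot 144^{\frac{3}{2}}} = - \frac{176}{-17 + 4 \cdot 1728} = - \frac{176}{-17 + 6912} = - \frac{176}{6895}$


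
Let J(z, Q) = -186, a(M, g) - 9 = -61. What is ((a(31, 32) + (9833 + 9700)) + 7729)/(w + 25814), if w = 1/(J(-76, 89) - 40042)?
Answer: 1094603880/1038445591 ≈ 1.0541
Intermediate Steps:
a(M, g) = -52 (a(M, g) = 9 - 61 = -52)
w = -1/40228 (w = 1/(-186 - 40042) = 1/(-40228) = -1/40228 ≈ -2.4858e-5)
((a(31, 32) + (9833 + 9700)) + 7729)/(w + 25814) = ((-52 + (9833 + 9700)) + 7729)/(-1/40228 + 25814) = ((-52 + 19533) + 7729)/(1038445591/40228) = (19481 + 7729)*(40228/1038445591) = 27210*(40228/1038445591) = 1094603880/1038445591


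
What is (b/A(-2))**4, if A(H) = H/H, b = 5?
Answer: 625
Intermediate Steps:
A(H) = 1
(b/A(-2))**4 = (5/1)**4 = (5*1)**4 = 5**4 = 625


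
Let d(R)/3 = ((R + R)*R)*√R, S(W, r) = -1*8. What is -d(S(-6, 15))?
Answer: -768*I*√2 ≈ -1086.1*I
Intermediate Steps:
S(W, r) = -8
d(R) = 6*R^(5/2) (d(R) = 3*(((R + R)*R)*√R) = 3*(((2*R)*R)*√R) = 3*((2*R²)*√R) = 3*(2*R^(5/2)) = 6*R^(5/2))
-d(S(-6, 15)) = -6*(-8)^(5/2) = -6*128*I*√2 = -768*I*√2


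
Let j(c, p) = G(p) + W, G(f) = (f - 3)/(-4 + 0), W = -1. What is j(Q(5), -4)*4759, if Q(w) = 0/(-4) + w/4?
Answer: 14277/4 ≈ 3569.3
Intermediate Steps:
G(f) = ¾ - f/4 (G(f) = (-3 + f)/(-4) = (-3 + f)*(-¼) = ¾ - f/4)
Q(w) = w/4 (Q(w) = 0*(-¼) + w*(¼) = 0 + w/4 = w/4)
j(c, p) = -¼ - p/4 (j(c, p) = (¾ - p/4) - 1 = -¼ - p/4)
j(Q(5), -4)*4759 = (-¼ - ¼*(-4))*4759 = (-¼ + 1)*4759 = (¾)*4759 = 14277/4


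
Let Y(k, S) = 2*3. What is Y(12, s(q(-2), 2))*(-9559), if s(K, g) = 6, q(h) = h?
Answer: -57354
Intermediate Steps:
Y(k, S) = 6
Y(12, s(q(-2), 2))*(-9559) = 6*(-9559) = -57354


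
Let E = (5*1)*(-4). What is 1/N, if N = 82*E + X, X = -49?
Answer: -1/1689 ≈ -0.00059207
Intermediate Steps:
E = -20 (E = 5*(-4) = -20)
N = -1689 (N = 82*(-20) - 49 = -1640 - 49 = -1689)
1/N = 1/(-1689) = -1/1689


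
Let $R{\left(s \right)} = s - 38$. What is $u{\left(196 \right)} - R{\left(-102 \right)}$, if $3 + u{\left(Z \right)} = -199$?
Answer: $-62$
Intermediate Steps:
$R{\left(s \right)} = -38 + s$ ($R{\left(s \right)} = s - 38 = -38 + s$)
$u{\left(Z \right)} = -202$ ($u{\left(Z \right)} = -3 - 199 = -202$)
$u{\left(196 \right)} - R{\left(-102 \right)} = -202 - \left(-38 - 102\right) = -202 - -140 = -202 + 140 = -62$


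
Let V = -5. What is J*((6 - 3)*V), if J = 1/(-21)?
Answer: 5/7 ≈ 0.71429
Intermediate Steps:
J = -1/21 ≈ -0.047619
J*((6 - 3)*V) = -(6 - 3)*(-5)/21 = -(-5)/7 = -1/21*(-15) = 5/7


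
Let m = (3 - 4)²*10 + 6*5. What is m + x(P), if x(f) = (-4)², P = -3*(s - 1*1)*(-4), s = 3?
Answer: 56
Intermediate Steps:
P = 24 (P = -3*(3 - 1*1)*(-4) = -3*(3 - 1)*(-4) = -3*2*(-4) = -6*(-4) = 24)
x(f) = 16
m = 40 (m = (-1)²*10 + 30 = 1*10 + 30 = 10 + 30 = 40)
m + x(P) = 40 + 16 = 56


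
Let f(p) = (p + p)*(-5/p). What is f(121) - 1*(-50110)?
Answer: 50100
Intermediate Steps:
f(p) = -10 (f(p) = (2*p)*(-5/p) = -10)
f(121) - 1*(-50110) = -10 - 1*(-50110) = -10 + 50110 = 50100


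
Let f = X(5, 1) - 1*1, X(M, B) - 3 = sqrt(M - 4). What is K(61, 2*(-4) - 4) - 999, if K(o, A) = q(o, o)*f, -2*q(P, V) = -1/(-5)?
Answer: -9993/10 ≈ -999.30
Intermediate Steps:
X(M, B) = 3 + sqrt(-4 + M) (X(M, B) = 3 + sqrt(M - 4) = 3 + sqrt(-4 + M))
q(P, V) = -1/10 (q(P, V) = -(-1)/(2*(-5)) = -(-1)*(-1)/(2*5) = -1/2*1/5 = -1/10)
f = 3 (f = (3 + sqrt(-4 + 5)) - 1*1 = (3 + sqrt(1)) - 1 = (3 + 1) - 1 = 4 - 1 = 3)
K(o, A) = -3/10 (K(o, A) = -1/10*3 = -3/10)
K(61, 2*(-4) - 4) - 999 = -3/10 - 999 = -9993/10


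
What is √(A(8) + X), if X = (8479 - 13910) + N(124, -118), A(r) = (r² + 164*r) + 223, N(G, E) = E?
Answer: 5*I*√158 ≈ 62.849*I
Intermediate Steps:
A(r) = 223 + r² + 164*r
X = -5549 (X = (8479 - 13910) - 118 = -5431 - 118 = -5549)
√(A(8) + X) = √((223 + 8² + 164*8) - 5549) = √((223 + 64 + 1312) - 5549) = √(1599 - 5549) = √(-3950) = 5*I*√158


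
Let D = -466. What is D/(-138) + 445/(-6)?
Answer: -9769/138 ≈ -70.790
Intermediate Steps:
D/(-138) + 445/(-6) = -466/(-138) + 445/(-6) = -466*(-1/138) + 445*(-⅙) = 233/69 - 445/6 = -9769/138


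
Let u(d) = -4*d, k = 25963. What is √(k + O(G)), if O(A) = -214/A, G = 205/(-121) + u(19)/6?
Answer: √705959061613/5213 ≈ 161.18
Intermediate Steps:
G = -5213/363 (G = 205/(-121) - 4*19/6 = 205*(-1/121) - 76*⅙ = -205/121 - 38/3 = -5213/363 ≈ -14.361)
√(k + O(G)) = √(25963 - 214/(-5213/363)) = √(25963 - 214*(-363/5213)) = √(25963 + 77682/5213) = √(135422801/5213) = √705959061613/5213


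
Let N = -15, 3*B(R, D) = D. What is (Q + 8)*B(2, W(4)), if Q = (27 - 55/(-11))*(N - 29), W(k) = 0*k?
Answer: 0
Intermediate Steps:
W(k) = 0
B(R, D) = D/3
Q = -1408 (Q = (27 - 55/(-11))*(-15 - 29) = (27 - 55*(-1/11))*(-44) = (27 + 5)*(-44) = 32*(-44) = -1408)
(Q + 8)*B(2, W(4)) = (-1408 + 8)*((1/3)*0) = -1400*0 = 0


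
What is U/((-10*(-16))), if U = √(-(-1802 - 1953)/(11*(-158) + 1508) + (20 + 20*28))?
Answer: 3*√132526/7360 ≈ 0.14839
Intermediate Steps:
U = 3*√132526/46 (U = √(-(-3755)/(-1738 + 1508) + (20 + 560)) = √(-(-3755)/(-230) + 580) = √(-(-3755)*(-1)/230 + 580) = √(-1*751/46 + 580) = √(-751/46 + 580) = √(25929/46) = 3*√132526/46 ≈ 23.742)
U/((-10*(-16))) = (3*√132526/46)/((-10*(-16))) = (3*√132526/46)/160 = (3*√132526/46)*(1/160) = 3*√132526/7360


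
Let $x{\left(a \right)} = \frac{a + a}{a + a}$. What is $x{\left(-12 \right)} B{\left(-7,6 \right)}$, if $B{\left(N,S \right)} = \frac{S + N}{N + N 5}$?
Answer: $\frac{1}{42} \approx 0.02381$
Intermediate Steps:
$x{\left(a \right)} = 1$ ($x{\left(a \right)} = \frac{2 a}{2 a} = 2 a \frac{1}{2 a} = 1$)
$B{\left(N,S \right)} = \frac{N + S}{6 N}$ ($B{\left(N,S \right)} = \frac{N + S}{N + 5 N} = \frac{N + S}{6 N}$)
$x{\left(-12 \right)} B{\left(-7,6 \right)} = 1 \frac{-7 + 6}{6 \left(-7\right)} = 1 \cdot \frac{1}{6} \left(- \frac{1}{7}\right) \left(-1\right) = 1 \cdot \frac{1}{42} = \frac{1}{42}$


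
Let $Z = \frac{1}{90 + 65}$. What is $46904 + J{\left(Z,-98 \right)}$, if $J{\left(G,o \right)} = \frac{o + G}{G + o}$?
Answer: $46905$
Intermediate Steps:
$Z = \frac{1}{155} \approx 0.0064516$
$J{\left(G,o \right)} = 1$ ($J{\left(G,o \right)} = \frac{G + o}{G + o} = 1$)
$46904 + J{\left(Z,-98 \right)} = 46904 + 1 = 46905$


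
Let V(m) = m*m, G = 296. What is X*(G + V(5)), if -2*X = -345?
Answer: 110745/2 ≈ 55373.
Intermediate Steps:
X = 345/2 (X = -½*(-345) = 345/2 ≈ 172.50)
V(m) = m²
X*(G + V(5)) = 345*(296 + 5²)/2 = 345*(296 + 25)/2 = (345/2)*321 = 110745/2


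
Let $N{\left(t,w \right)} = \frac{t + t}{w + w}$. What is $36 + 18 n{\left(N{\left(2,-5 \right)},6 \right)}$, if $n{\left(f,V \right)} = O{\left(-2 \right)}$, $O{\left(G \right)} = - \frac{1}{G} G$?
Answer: $18$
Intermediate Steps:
$O{\left(G \right)} = -1$
$N{\left(t,w \right)} = \frac{t}{w}$ ($N{\left(t,w \right)} = \frac{2 t}{2 w} = 2 t \frac{1}{2 w} = \frac{t}{w}$)
$n{\left(f,V \right)} = -1$
$36 + 18 n{\left(N{\left(2,-5 \right)},6 \right)} = 36 + 18 \left(-1\right) = 36 - 18 = 18$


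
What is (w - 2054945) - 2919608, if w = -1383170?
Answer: -6357723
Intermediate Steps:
(w - 2054945) - 2919608 = (-1383170 - 2054945) - 2919608 = -3438115 - 2919608 = -6357723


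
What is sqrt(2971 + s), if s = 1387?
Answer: sqrt(4358) ≈ 66.015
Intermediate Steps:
sqrt(2971 + s) = sqrt(2971 + 1387) = sqrt(4358)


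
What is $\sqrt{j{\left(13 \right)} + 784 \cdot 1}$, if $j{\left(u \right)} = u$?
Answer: $\sqrt{797} \approx 28.231$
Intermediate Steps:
$\sqrt{j{\left(13 \right)} + 784 \cdot 1} = \sqrt{13 + 784 \cdot 1} = \sqrt{13 + 784} = \sqrt{797}$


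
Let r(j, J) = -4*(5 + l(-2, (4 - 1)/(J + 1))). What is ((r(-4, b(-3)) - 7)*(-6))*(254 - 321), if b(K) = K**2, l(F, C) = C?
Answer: -56682/5 ≈ -11336.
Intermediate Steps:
r(j, J) = -20 - 12/(1 + J) (r(j, J) = -4*(5 + (4 - 1)/(J + 1)) = -4*(5 + 3/(1 + J)) = -20 - 12/(1 + J))
((r(-4, b(-3)) - 7)*(-6))*(254 - 321) = ((4*(-8 - 5*(-3)**2)/(1 + (-3)**2) - 7)*(-6))*(254 - 321) = ((4*(-8 - 5*9)/(1 + 9) - 7)*(-6))*(-67) = ((4*(-8 - 45)/10 - 7)*(-6))*(-67) = ((4*(1/10)*(-53) - 7)*(-6))*(-67) = ((-106/5 - 7)*(-6))*(-67) = -141/5*(-6)*(-67) = (846/5)*(-67) = -56682/5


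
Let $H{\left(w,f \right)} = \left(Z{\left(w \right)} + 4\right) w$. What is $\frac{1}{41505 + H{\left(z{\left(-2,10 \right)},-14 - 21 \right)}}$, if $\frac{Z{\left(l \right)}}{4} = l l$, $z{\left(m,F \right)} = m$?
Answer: $\frac{1}{41465} \approx 2.4117 \cdot 10^{-5}$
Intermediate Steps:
$Z{\left(l \right)} = 4 l^{2}$ ($Z{\left(l \right)} = 4 l l = 4 l^{2}$)
$H{\left(w,f \right)} = w \left(4 + 4 w^{2}\right)$ ($H{\left(w,f \right)} = \left(4 w^{2} + 4\right) w = \left(4 + 4 w^{2}\right) w = w \left(4 + 4 w^{2}\right)$)
$\frac{1}{41505 + H{\left(z{\left(-2,10 \right)},-14 - 21 \right)}} = \frac{1}{41505 + 4 \left(-2\right) \left(1 + \left(-2\right)^{2}\right)} = \frac{1}{41505 + 4 \left(-2\right) \left(1 + 4\right)} = \frac{1}{41505 + 4 \left(-2\right) 5} = \frac{1}{41505 - 40} = \frac{1}{41465}$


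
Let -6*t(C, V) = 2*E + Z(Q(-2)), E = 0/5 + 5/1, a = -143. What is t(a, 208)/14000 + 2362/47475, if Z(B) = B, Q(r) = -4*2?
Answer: 1322087/26586000 ≈ 0.049729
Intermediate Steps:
Q(r) = -8
E = 5 (E = 0*(1/5) + 5*1 = 0 + 5 = 5)
t(C, V) = -1/3 (t(C, V) = -(2*5 - 8)/6 = -(10 - 8)/6 = -1/6*2 = -1/3)
t(a, 208)/14000 + 2362/47475 = -1/3/14000 + 2362/47475 = -1/3*1/14000 + 2362*(1/47475) = -1/42000 + 2362/47475 = 1322087/26586000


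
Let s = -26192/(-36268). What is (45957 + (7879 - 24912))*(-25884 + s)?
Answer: -6787990760320/9067 ≈ -7.4865e+8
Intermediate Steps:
s = 6548/9067 (s = -26192*(-1/36268) = 6548/9067 ≈ 0.72218)
(45957 + (7879 - 24912))*(-25884 + s) = (45957 + (7879 - 24912))*(-25884 + 6548/9067) = (45957 - 17033)*(-234683680/9067) = 28924*(-234683680/9067) = -6787990760320/9067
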